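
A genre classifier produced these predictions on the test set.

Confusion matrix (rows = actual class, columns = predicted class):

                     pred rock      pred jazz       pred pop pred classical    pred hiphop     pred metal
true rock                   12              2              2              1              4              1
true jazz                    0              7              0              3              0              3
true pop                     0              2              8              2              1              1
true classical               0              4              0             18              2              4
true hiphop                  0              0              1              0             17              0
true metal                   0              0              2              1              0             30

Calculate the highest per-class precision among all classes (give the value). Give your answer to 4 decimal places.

1.0000

Per-class precision (TP/(TP+FP)):
  rock: TP=12, FP=0+0+0+0+0=0 → 12/12 = 1.00000
  jazz: TP=7, FP=2+2+4+0+0=8 → 7/15 = 0.46667
  pop: TP=8, FP=2+0+0+1+2=5 → 8/13 = 0.61538
  classical: TP=18, FP=1+3+2+0+1=7 → 18/25 = 0.72000
  hiphop: TP=17, FP=4+0+1+2+0=7 → 17/24 = 0.70833
  metal: TP=30, FP=1+3+1+4+0=9 → 30/39 = 0.76923
Highest is class 'rock' with precision = 1.0000.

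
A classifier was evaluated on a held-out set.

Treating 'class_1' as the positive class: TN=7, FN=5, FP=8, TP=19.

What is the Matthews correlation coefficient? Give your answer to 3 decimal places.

MCC = (TP·TN − FP·FN) / √((TP+FP)(TP+FN)(TN+FP)(TN+FN))
Numerator = 19·7 − 8·5 = 93
Denominator = √(27·24·15·12) = √116640 = 341.5260
MCC = 93 / 341.5260 = 0.272

0.272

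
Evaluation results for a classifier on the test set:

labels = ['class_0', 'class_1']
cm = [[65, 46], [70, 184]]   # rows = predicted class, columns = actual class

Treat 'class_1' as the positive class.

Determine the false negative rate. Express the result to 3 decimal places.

0.200

FNR = FN/(FN+TP) = 46/(46+184) = 0.200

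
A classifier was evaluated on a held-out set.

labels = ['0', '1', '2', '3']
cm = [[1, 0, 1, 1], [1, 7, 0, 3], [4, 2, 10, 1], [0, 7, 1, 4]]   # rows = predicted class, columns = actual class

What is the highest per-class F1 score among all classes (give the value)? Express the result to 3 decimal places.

0.690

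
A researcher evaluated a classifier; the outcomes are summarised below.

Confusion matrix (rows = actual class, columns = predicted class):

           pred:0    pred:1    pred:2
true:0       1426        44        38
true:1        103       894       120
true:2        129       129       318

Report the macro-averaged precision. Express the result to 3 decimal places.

Per-class precision (TP/(TP+FP)):
  0: TP=1426, FP=103+129=232 → 1426/1658 = 0.8601
  1: TP=894, FP=44+129=173 → 894/1067 = 0.8379
  2: TP=318, FP=38+120=158 → 318/476 = 0.6681
Macro-precision = mean = (0.8601 + 0.8379 + 0.6681) / 3 = 0.789

0.789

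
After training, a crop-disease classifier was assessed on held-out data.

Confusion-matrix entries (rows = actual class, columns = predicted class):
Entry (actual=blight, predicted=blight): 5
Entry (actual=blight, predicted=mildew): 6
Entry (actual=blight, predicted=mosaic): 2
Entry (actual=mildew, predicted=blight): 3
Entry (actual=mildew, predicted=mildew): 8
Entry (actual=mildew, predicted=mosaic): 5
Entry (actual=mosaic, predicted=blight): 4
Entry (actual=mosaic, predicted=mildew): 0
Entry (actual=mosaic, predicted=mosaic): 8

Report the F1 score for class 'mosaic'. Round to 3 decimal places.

Take TP from the diagonal, FP from the rest of the 'mosaic' prediction marginal, FN from the rest of the 'mosaic' actual marginal.
F1 score = 2·TP/(2·TP+FP+FN).
mosaic: TP=8, FP=2+5=7, FN=4+0=4 → 16/27 = 0.5926

0.593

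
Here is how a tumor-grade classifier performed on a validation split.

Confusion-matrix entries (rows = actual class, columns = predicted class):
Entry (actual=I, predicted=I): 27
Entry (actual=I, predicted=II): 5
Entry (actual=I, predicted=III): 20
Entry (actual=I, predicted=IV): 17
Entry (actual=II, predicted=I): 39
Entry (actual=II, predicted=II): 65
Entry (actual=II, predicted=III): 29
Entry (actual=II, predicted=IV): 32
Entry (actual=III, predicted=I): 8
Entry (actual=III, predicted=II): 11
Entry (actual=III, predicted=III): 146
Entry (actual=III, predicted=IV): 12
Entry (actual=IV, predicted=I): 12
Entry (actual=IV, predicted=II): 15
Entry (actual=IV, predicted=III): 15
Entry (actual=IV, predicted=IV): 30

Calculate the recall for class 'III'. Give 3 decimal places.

recall = TP/(TP+FN).
III: TP=146, FN=8+11+12=31 → 146/177 = 0.8249

0.825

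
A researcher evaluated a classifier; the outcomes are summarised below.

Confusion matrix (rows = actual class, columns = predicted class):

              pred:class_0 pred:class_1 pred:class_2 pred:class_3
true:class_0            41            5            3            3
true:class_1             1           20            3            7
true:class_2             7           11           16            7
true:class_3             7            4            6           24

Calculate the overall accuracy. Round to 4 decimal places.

Accuracy = trace / total = (41+20+16+24=101) / 165 = 101/165 = 0.6121

0.6121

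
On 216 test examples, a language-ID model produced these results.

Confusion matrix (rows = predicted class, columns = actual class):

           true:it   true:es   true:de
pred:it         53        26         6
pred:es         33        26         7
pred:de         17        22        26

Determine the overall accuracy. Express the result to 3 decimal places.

Accuracy = trace / total = (53+26+26=105) / 216 = 105/216 = 0.486

0.486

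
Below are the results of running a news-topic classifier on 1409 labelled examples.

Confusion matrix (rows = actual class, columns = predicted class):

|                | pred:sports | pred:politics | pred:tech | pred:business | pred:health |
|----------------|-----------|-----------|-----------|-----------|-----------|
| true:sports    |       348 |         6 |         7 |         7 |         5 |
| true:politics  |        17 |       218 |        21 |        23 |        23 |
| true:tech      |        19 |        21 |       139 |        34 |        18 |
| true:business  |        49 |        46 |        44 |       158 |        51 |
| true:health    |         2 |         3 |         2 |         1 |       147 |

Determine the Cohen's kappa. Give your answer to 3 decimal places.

0.642

Observed agreement pₒ = trace/N = 1010/1409 = 0.7168
Expected agreement pₑ = Σ (rowᵢ·colᵢ)/N² = (373·435 + 302·294 + 231·213 + 348·223 + 155·244)/1409² = 0.2094
κ = (pₒ − pₑ)/(1 − pₑ) = (0.7168 − 0.2094)/(1 − 0.2094) = 0.642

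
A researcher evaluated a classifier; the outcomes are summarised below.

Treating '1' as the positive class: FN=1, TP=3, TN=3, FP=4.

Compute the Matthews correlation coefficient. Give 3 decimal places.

0.179

MCC = (TP·TN − FP·FN) / √((TP+FP)(TP+FN)(TN+FP)(TN+FN))
Numerator = 3·3 − 4·1 = 5
Denominator = √(7·4·7·4) = √784 = 28.0000
MCC = 5 / 28.0000 = 0.179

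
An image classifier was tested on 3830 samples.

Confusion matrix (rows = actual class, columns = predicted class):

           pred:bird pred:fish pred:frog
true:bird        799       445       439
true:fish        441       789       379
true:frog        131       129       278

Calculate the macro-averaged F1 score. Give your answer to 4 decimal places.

0.4648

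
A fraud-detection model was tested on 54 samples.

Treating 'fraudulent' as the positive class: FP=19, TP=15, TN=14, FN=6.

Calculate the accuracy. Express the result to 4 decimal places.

Accuracy = (TP+TN)/N = (15+14)/54 = 0.5370

0.5370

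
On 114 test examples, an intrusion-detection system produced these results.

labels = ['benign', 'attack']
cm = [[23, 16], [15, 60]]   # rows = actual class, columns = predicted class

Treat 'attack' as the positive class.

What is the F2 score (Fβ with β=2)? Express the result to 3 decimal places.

Fβ = (1+β²)·TP / ((1+β²)·TP + β²·FN + FP), with β²=4
= 5·60 / (5·60 + 4·15 + 16) = 0.798

0.798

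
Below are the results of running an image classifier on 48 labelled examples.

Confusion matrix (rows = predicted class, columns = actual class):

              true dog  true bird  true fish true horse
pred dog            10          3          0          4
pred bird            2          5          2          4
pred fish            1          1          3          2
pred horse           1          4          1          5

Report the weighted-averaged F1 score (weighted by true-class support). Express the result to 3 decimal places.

0.470

Per-class F1 score (2·TP/(2·TP+FP+FN)):
  dog: TP=10, FP=3+0+4=7, FN=2+1+1=4 → 20/31 = 0.6452
  bird: TP=5, FP=2+2+4=8, FN=3+1+4=8 → 10/26 = 0.3846
  fish: TP=3, FP=1+1+2=4, FN=0+2+1=3 → 6/13 = 0.4615
  horse: TP=5, FP=1+4+1=6, FN=4+4+2=10 → 10/26 = 0.3846
Weighted-F1 score = Σ (supportᵢ/N)·F1 scoreᵢ with N=48: (14/48)·0.6452 + (13/48)·0.3846 + (6/48)·0.4615 + (15/48)·0.3846 = 0.470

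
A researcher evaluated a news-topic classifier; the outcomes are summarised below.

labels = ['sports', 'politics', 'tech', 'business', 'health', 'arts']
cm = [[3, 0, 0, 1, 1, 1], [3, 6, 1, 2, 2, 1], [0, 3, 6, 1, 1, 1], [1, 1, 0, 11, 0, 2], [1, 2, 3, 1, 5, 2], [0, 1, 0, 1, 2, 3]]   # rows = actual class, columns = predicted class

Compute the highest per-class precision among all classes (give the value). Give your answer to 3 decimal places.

0.647

Per-class precision (TP/(TP+FP)):
  sports: TP=3, FP=3+0+1+1+0=5 → 3/8 = 0.3750
  politics: TP=6, FP=0+3+1+2+1=7 → 6/13 = 0.4615
  tech: TP=6, FP=0+1+0+3+0=4 → 6/10 = 0.6000
  business: TP=11, FP=1+2+1+1+1=6 → 11/17 = 0.6471
  health: TP=5, FP=1+2+1+0+2=6 → 5/11 = 0.4545
  arts: TP=3, FP=1+1+1+2+2=7 → 3/10 = 0.3000
Highest is class 'business' with precision = 0.647.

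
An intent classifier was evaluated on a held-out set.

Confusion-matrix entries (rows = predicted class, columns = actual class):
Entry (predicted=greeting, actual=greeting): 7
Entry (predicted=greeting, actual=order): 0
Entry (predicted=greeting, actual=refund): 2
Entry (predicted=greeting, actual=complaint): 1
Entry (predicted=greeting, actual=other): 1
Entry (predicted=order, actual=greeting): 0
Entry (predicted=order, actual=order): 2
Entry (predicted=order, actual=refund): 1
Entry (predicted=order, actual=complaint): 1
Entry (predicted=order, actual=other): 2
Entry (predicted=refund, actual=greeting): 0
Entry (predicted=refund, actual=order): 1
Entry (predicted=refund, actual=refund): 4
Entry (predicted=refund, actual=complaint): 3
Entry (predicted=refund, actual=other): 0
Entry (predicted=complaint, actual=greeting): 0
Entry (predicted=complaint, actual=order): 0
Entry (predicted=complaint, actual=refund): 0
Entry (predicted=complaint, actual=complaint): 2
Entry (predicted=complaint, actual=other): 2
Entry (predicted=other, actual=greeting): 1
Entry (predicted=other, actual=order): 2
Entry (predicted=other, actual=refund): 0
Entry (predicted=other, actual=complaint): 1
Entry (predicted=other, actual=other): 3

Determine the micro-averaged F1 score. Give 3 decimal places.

Micro-averaging pools counts across classes: ΣTP=18, ΣFP=18, ΣFN=18.
Micro-F1 score = 2·TP/(2·TP+FP+FN) on pooled counts = 0.500 (equals overall accuracy in single-label multiclass).

0.500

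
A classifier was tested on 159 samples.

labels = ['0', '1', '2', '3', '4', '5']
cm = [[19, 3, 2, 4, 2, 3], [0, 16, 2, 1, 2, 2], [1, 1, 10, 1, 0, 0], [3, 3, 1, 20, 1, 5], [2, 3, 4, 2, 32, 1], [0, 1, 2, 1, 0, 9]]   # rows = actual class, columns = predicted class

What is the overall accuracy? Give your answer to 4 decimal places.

0.6667

Accuracy = trace / total = (19+16+10+20+32+9=106) / 159 = 106/159 = 0.6667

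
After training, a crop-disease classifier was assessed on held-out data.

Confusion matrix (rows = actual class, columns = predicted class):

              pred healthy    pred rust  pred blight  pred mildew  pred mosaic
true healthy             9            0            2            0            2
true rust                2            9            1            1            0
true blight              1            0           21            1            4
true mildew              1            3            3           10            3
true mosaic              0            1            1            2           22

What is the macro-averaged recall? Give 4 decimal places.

0.7017

Per-class recall (TP/(TP+FN)):
  healthy: TP=9, FN=0+2+0+2=4 → 9/13 = 0.69231
  rust: TP=9, FN=2+1+1+0=4 → 9/13 = 0.69231
  blight: TP=21, FN=1+0+1+4=6 → 21/27 = 0.77778
  mildew: TP=10, FN=1+3+3+3=10 → 10/20 = 0.50000
  mosaic: TP=22, FN=0+1+1+2=4 → 22/26 = 0.84615
Macro-recall = mean = (0.69231 + 0.69231 + 0.77778 + 0.50000 + 0.84615) / 5 = 0.7017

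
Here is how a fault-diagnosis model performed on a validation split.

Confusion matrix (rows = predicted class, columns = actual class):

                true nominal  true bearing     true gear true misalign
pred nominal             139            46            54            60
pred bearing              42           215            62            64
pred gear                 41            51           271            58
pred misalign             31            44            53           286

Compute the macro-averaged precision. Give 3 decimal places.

Per-class precision (TP/(TP+FP)):
  nominal: TP=139, FP=46+54+60=160 → 139/299 = 0.4649
  bearing: TP=215, FP=42+62+64=168 → 215/383 = 0.5614
  gear: TP=271, FP=41+51+58=150 → 271/421 = 0.6437
  misalign: TP=286, FP=31+44+53=128 → 286/414 = 0.6908
Macro-precision = mean = (0.4649 + 0.5614 + 0.6437 + 0.6908) / 4 = 0.590

0.590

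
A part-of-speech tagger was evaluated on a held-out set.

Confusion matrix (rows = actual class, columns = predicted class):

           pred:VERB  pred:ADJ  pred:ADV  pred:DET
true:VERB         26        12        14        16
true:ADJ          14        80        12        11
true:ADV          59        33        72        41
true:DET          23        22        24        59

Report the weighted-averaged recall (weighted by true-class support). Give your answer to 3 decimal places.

0.458

Per-class recall (TP/(TP+FN)):
  VERB: TP=26, FN=12+14+16=42 → 26/68 = 0.3824
  ADJ: TP=80, FN=14+12+11=37 → 80/117 = 0.6838
  ADV: TP=72, FN=59+33+41=133 → 72/205 = 0.3512
  DET: TP=59, FN=23+22+24=69 → 59/128 = 0.4609
Weighted-recall = Σ (supportᵢ/N)·recallᵢ with N=518: (68/518)·0.3824 + (117/518)·0.6838 + (205/518)·0.3512 + (128/518)·0.4609 = 0.458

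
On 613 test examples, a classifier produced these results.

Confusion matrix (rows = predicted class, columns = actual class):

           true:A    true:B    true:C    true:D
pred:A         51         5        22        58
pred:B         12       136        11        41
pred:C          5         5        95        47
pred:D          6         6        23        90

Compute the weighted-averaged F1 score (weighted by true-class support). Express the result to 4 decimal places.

Per-class F1 score (2·TP/(2·TP+FP+FN)):
  A: TP=51, FP=5+22+58=85, FN=12+5+6=23 → 102/210 = 0.48571
  B: TP=136, FP=12+11+41=64, FN=5+5+6=16 → 272/352 = 0.77273
  C: TP=95, FP=5+5+47=57, FN=22+11+23=56 → 190/303 = 0.62706
  D: TP=90, FP=6+6+23=35, FN=58+41+47=146 → 180/361 = 0.49861
Weighted-F1 score = Σ (supportᵢ/N)·F1 scoreᵢ with N=613: (74/613)·0.48571 + (152/613)·0.77273 + (151/613)·0.62706 + (236/613)·0.49861 = 0.5967

0.5967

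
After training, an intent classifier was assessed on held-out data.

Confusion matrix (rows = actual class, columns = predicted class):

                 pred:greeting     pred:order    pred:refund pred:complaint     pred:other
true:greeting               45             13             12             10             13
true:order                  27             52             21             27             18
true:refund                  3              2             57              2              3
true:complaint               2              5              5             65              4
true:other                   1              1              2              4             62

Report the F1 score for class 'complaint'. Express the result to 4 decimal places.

Take TP from the diagonal, FP from the rest of the 'complaint' prediction marginal, FN from the rest of the 'complaint' actual marginal.
F1 score = 2·TP/(2·TP+FP+FN).
complaint: TP=65, FP=10+27+2+4=43, FN=2+5+5+4=16 → 130/189 = 0.68783

0.6878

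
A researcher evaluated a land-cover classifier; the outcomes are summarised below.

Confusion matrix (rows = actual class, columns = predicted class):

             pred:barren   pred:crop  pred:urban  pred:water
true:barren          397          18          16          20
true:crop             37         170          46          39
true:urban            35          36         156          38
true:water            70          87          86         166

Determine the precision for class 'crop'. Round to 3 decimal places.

0.547

precision = TP/(TP+FP).
crop: TP=170, FP=18+36+87=141 → 170/311 = 0.5466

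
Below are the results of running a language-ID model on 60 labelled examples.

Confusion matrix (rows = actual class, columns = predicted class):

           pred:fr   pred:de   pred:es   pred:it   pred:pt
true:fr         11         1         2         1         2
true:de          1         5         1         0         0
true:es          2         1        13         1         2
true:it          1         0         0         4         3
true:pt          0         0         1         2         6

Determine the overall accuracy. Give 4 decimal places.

Accuracy = trace / total = (11+5+13+4+6=39) / 60 = 39/60 = 0.6500

0.6500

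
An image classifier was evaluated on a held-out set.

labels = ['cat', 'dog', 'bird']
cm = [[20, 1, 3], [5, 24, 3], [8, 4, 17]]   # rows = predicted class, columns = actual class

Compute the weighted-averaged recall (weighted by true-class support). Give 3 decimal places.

Per-class recall (TP/(TP+FN)):
  cat: TP=20, FN=5+8=13 → 20/33 = 0.6061
  dog: TP=24, FN=1+4=5 → 24/29 = 0.8276
  bird: TP=17, FN=3+3=6 → 17/23 = 0.7391
Weighted-recall = Σ (supportᵢ/N)·recallᵢ with N=85: (33/85)·0.6061 + (29/85)·0.8276 + (23/85)·0.7391 = 0.718

0.718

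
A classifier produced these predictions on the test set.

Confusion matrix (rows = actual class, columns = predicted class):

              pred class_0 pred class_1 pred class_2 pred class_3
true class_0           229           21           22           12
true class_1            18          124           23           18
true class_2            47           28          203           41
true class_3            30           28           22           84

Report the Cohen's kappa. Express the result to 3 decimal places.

0.555

Observed agreement pₒ = trace/N = 640/950 = 0.6737
Expected agreement pₑ = Σ (rowᵢ·colᵢ)/N² = (284·324 + 183·201 + 319·270 + 164·155)/950² = 0.2663
κ = (pₒ − pₑ)/(1 − pₑ) = (0.6737 − 0.2663)/(1 − 0.2663) = 0.555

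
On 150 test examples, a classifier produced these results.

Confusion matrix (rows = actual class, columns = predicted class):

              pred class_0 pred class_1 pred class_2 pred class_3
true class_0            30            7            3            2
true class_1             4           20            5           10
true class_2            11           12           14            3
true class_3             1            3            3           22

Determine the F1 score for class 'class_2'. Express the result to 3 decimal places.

0.431

Treat 'class_2' as positive and all other classes as negative.
F1 score = 2·TP/(2·TP+FP+FN).
class_2: TP=14, FP=3+5+3=11, FN=11+12+3=26 → 28/65 = 0.4308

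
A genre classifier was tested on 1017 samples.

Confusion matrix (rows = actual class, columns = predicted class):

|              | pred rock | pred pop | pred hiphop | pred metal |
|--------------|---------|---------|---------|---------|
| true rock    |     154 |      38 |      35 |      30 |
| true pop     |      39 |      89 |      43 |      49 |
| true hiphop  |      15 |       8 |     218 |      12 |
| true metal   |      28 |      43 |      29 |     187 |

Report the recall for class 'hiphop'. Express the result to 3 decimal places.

0.862

recall = TP/(TP+FN).
hiphop: TP=218, FN=15+8+12=35 → 218/253 = 0.8617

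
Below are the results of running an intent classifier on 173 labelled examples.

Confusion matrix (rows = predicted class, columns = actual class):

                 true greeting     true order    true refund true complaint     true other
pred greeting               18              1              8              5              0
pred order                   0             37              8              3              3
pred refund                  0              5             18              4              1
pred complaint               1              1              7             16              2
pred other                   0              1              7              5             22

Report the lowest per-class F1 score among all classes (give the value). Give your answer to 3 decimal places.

Per-class F1 score (2·TP/(2·TP+FP+FN)):
  greeting: TP=18, FP=1+8+5+0=14, FN=0+0+1+0=1 → 36/51 = 0.7059
  order: TP=37, FP=0+8+3+3=14, FN=1+5+1+1=8 → 74/96 = 0.7708
  refund: TP=18, FP=0+5+4+1=10, FN=8+8+7+7=30 → 36/76 = 0.4737
  complaint: TP=16, FP=1+1+7+2=11, FN=5+3+4+5=17 → 32/60 = 0.5333
  other: TP=22, FP=0+1+7+5=13, FN=0+3+1+2=6 → 44/63 = 0.6984
Lowest is class 'refund' with F1 score = 0.474.

0.474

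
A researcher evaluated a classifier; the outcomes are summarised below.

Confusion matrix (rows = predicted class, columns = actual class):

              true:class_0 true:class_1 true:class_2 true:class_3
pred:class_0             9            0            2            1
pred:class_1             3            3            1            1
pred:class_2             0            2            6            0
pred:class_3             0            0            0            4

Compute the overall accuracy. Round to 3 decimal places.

Accuracy = trace / total = (9+3+6+4=22) / 32 = 22/32 = 0.688

0.688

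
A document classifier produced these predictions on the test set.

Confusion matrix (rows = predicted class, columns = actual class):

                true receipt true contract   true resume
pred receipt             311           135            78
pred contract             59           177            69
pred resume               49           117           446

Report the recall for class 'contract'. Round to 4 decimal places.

0.4126

Take TP from the diagonal, FP from the rest of the 'contract' prediction marginal, FN from the rest of the 'contract' actual marginal.
recall = TP/(TP+FN).
contract: TP=177, FN=135+117=252 → 177/429 = 0.41259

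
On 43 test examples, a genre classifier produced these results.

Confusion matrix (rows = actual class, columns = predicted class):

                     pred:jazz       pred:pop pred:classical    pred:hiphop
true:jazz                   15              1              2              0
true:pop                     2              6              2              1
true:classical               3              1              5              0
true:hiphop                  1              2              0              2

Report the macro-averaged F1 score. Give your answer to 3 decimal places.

0.599

Per-class F1 score (2·TP/(2·TP+FP+FN)):
  jazz: TP=15, FP=2+3+1=6, FN=1+2+0=3 → 30/39 = 0.7692
  pop: TP=6, FP=1+1+2=4, FN=2+2+1=5 → 12/21 = 0.5714
  classical: TP=5, FP=2+2+0=4, FN=3+1+0=4 → 10/18 = 0.5556
  hiphop: TP=2, FP=0+1+0=1, FN=1+2+0=3 → 4/8 = 0.5000
Macro-F1 score = mean = (0.7692 + 0.5714 + 0.5556 + 0.5000) / 4 = 0.599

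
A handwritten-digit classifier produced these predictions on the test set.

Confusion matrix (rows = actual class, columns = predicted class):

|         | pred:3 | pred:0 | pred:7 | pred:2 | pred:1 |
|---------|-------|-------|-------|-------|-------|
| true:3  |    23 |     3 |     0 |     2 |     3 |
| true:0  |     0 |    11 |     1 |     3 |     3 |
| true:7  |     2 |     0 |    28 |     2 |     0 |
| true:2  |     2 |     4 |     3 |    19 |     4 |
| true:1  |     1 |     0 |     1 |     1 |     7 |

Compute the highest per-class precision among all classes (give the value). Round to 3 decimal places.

0.848

Per-class precision (TP/(TP+FP)):
  3: TP=23, FP=0+2+2+1=5 → 23/28 = 0.8214
  0: TP=11, FP=3+0+4+0=7 → 11/18 = 0.6111
  7: TP=28, FP=0+1+3+1=5 → 28/33 = 0.8485
  2: TP=19, FP=2+3+2+1=8 → 19/27 = 0.7037
  1: TP=7, FP=3+3+0+4=10 → 7/17 = 0.4118
Highest is class '7' with precision = 0.848.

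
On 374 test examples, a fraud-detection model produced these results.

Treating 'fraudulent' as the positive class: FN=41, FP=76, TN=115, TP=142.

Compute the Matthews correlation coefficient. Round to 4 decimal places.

MCC = (TP·TN − FP·FN) / √((TP+FP)(TP+FN)(TN+FP)(TN+FN))
Numerator = 142·115 − 76·41 = 13214
Denominator = √(218·183·191·156) = √1188681624 = 34477.2624
MCC = 13214 / 34477.2624 = 0.3833

0.3833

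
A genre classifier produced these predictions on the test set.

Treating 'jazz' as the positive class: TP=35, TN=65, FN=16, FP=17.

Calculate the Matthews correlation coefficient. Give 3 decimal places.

0.477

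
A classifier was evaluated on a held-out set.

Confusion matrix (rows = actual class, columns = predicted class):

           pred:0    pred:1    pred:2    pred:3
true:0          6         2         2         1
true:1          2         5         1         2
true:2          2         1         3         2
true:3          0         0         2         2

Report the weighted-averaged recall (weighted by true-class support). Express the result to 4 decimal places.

0.4848

Per-class recall (TP/(TP+FN)):
  0: TP=6, FN=2+2+1=5 → 6/11 = 0.54545
  1: TP=5, FN=2+1+2=5 → 5/10 = 0.50000
  2: TP=3, FN=2+1+2=5 → 3/8 = 0.37500
  3: TP=2, FN=0+0+2=2 → 2/4 = 0.50000
Weighted-recall = Σ (supportᵢ/N)·recallᵢ with N=33: (11/33)·0.54545 + (10/33)·0.50000 + (8/33)·0.37500 + (4/33)·0.50000 = 0.4848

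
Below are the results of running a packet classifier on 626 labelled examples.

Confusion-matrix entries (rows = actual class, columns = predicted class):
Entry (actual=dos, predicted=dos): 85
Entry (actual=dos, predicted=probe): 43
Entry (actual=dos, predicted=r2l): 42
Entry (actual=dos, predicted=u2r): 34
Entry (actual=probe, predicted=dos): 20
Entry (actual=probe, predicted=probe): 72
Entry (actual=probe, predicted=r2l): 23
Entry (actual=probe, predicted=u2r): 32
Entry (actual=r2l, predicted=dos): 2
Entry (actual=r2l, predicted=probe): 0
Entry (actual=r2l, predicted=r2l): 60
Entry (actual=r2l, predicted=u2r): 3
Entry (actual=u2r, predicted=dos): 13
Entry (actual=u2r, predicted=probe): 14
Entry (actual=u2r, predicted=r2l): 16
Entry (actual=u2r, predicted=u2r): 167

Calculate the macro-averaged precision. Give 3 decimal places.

0.600

Per-class precision (TP/(TP+FP)):
  dos: TP=85, FP=20+2+13=35 → 85/120 = 0.7083
  probe: TP=72, FP=43+0+14=57 → 72/129 = 0.5581
  r2l: TP=60, FP=42+23+16=81 → 60/141 = 0.4255
  u2r: TP=167, FP=34+32+3=69 → 167/236 = 0.7076
Macro-precision = mean = (0.7083 + 0.5581 + 0.4255 + 0.7076) / 4 = 0.600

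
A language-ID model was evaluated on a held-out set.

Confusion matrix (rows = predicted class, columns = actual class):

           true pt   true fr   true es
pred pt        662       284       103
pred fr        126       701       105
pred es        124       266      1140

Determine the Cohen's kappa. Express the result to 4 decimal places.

Observed agreement pₒ = trace/N = 2503/3511 = 0.71290
Expected agreement pₑ = Σ (rowᵢ·colᵢ)/N² = (912·1049 + 1251·932 + 1348·1530)/3511² = 0.33950
κ = (pₒ − pₑ)/(1 − pₑ) = (0.71290 − 0.33950)/(1 − 0.33950) = 0.5653

0.5653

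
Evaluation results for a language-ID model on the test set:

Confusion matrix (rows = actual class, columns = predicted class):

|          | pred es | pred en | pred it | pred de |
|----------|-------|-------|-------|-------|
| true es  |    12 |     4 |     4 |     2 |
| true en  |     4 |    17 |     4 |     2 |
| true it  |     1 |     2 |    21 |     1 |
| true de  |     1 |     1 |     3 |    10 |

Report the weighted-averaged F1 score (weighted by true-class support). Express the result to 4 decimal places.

0.6699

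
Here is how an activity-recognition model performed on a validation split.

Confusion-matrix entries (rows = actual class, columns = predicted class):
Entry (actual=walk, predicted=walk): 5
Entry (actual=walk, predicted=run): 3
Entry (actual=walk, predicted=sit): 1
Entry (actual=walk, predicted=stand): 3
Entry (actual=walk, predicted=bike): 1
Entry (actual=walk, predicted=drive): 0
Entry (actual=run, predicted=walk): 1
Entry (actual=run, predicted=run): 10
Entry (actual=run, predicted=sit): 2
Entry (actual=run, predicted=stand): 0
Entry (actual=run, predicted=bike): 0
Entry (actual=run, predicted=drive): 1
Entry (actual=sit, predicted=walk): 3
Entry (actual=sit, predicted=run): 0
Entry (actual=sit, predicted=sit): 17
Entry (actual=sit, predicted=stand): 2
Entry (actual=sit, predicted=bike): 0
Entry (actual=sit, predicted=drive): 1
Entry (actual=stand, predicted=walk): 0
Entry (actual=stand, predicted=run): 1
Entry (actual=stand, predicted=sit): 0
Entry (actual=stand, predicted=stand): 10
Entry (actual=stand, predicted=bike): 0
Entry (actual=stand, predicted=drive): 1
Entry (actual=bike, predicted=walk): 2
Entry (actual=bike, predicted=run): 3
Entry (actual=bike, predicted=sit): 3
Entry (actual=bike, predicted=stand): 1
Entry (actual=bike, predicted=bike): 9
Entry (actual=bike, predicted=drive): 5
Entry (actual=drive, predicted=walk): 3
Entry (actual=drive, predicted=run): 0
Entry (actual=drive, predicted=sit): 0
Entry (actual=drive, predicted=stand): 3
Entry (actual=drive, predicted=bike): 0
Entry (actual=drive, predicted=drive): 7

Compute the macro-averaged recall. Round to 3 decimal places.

Per-class recall (TP/(TP+FN)):
  walk: TP=5, FN=3+1+3+1+0=8 → 5/13 = 0.3846
  run: TP=10, FN=1+2+0+0+1=4 → 10/14 = 0.7143
  sit: TP=17, FN=3+0+2+0+1=6 → 17/23 = 0.7391
  stand: TP=10, FN=0+1+0+0+1=2 → 10/12 = 0.8333
  bike: TP=9, FN=2+3+3+1+5=14 → 9/23 = 0.3913
  drive: TP=7, FN=3+0+0+3+0=6 → 7/13 = 0.5385
Macro-recall = mean = (0.3846 + 0.7143 + 0.7391 + 0.8333 + 0.3913 + 0.5385) / 6 = 0.600

0.600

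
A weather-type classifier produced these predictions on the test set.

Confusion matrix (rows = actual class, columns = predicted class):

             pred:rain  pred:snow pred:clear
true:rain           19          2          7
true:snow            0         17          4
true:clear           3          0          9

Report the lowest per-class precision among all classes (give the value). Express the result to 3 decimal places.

0.450

Per-class precision (TP/(TP+FP)):
  rain: TP=19, FP=0+3=3 → 19/22 = 0.8636
  snow: TP=17, FP=2+0=2 → 17/19 = 0.8947
  clear: TP=9, FP=7+4=11 → 9/20 = 0.4500
Lowest is class 'clear' with precision = 0.450.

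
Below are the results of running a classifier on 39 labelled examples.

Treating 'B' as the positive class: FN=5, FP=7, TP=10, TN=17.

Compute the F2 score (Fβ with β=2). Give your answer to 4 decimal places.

0.6494

Fβ = (1+β²)·TP / ((1+β²)·TP + β²·FN + FP), with β²=4
= 5·10 / (5·10 + 4·5 + 7) = 0.6494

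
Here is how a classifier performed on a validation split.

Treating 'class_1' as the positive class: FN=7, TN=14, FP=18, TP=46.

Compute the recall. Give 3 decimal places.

Recall = TP/(TP+FN) = 46/(46+7) = 46/53 = 0.868

0.868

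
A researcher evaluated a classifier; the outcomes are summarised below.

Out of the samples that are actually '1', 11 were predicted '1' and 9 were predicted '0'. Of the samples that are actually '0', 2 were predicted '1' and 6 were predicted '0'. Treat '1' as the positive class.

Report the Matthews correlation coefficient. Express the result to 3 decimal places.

MCC = (TP·TN − FP·FN) / √((TP+FP)(TP+FN)(TN+FP)(TN+FN))
Numerator = 11·6 − 2·9 = 48
Denominator = √(13·20·8·15) = √31200 = 176.6352
MCC = 48 / 176.6352 = 0.272

0.272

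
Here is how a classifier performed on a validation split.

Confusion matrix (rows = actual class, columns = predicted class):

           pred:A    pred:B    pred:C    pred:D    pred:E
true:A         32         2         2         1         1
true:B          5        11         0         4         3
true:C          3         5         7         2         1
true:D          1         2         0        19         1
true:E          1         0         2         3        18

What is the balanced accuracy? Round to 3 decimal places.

0.657

Balanced accuracy = mean of per-class recall.
  A: recall = 32/38 = 0.8421
  B: recall = 11/23 = 0.4783
  C: recall = 7/18 = 0.3889
  D: recall = 19/23 = 0.8261
  E: recall = 18/24 = 0.7500
Mean = (0.8421 + 0.4783 + 0.3889 + 0.8261 + 0.7500) / 5 = 0.657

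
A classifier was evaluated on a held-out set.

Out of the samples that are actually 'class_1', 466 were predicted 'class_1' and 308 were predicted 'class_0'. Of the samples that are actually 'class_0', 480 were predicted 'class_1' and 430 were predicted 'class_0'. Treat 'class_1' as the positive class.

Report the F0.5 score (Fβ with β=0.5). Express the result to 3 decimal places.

Fβ = (1+β²)·TP / ((1+β²)·TP + β²·FN + FP), with β²=1/4
= 1.25·466 / (1.25·466 + 0.25·308 + 480) = 0.511

0.511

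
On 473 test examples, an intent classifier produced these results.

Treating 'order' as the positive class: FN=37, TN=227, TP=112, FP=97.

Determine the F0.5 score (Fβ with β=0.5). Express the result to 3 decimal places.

Fβ = (1+β²)·TP / ((1+β²)·TP + β²·FN + FP), with β²=1/4
= 1.25·112 / (1.25·112 + 0.25·37 + 97) = 0.569

0.569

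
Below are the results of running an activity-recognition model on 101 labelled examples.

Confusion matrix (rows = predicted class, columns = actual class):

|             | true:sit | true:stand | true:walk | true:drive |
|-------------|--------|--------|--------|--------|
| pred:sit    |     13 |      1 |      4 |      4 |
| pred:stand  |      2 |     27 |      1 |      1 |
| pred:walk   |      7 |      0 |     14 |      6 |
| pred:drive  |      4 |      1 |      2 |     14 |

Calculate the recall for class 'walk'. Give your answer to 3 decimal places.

0.667

recall = TP/(TP+FN).
walk: TP=14, FN=4+1+2=7 → 14/21 = 0.6667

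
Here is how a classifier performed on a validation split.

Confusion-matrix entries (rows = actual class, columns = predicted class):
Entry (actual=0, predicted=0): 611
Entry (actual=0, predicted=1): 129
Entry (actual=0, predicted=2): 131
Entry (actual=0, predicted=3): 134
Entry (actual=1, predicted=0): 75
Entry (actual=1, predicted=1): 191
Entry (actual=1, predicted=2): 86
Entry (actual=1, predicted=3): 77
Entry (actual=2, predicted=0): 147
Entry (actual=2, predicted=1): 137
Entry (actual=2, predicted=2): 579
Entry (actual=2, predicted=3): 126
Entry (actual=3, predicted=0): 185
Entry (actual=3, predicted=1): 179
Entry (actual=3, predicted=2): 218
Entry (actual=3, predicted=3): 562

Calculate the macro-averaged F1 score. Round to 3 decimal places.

0.523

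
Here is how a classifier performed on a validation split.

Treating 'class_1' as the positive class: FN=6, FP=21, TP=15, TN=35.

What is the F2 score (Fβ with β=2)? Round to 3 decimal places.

0.625

Fβ = (1+β²)·TP / ((1+β²)·TP + β²·FN + FP), with β²=4
= 5·15 / (5·15 + 4·6 + 21) = 0.625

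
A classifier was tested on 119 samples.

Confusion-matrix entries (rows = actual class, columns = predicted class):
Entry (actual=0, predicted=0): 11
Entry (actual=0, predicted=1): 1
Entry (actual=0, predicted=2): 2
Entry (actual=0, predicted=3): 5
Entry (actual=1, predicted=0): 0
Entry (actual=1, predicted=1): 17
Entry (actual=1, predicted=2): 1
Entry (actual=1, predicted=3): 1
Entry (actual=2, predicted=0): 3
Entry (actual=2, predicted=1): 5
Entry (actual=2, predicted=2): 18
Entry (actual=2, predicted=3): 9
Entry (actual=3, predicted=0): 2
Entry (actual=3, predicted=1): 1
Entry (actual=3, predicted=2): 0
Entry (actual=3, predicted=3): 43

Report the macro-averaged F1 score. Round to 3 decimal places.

0.722

Per-class F1 score (2·TP/(2·TP+FP+FN)):
  0: TP=11, FP=0+3+2=5, FN=1+2+5=8 → 22/35 = 0.6286
  1: TP=17, FP=1+5+1=7, FN=0+1+1=2 → 34/43 = 0.7907
  2: TP=18, FP=2+1+0=3, FN=3+5+9=17 → 36/56 = 0.6429
  3: TP=43, FP=5+1+9=15, FN=2+1+0=3 → 86/104 = 0.8269
Macro-F1 score = mean = (0.6286 + 0.7907 + 0.6429 + 0.8269) / 4 = 0.722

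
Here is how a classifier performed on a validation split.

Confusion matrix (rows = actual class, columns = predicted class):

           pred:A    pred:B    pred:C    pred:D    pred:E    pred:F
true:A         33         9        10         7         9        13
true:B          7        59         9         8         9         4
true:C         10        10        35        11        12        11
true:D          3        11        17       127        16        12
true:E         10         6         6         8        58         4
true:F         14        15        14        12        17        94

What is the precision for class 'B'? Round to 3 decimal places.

0.536

One-vs-rest for 'B': TP = diagonal; FP = other classes predicted 'B'; FN = 'B' predicted as other.
precision = TP/(TP+FP).
B: TP=59, FP=9+10+11+6+15=51 → 59/110 = 0.5364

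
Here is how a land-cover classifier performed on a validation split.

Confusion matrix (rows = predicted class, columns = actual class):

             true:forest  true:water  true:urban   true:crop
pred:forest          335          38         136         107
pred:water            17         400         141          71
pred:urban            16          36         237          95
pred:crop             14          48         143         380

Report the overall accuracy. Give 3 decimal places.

0.611

Accuracy = trace / total = (335+400+237+380=1352) / 2214 = 1352/2214 = 0.611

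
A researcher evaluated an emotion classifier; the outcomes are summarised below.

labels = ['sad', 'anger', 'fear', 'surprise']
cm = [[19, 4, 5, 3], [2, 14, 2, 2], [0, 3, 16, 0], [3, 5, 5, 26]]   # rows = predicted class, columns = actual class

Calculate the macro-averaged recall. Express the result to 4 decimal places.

Per-class recall (TP/(TP+FN)):
  sad: TP=19, FN=2+0+3=5 → 19/24 = 0.79167
  anger: TP=14, FN=4+3+5=12 → 14/26 = 0.53846
  fear: TP=16, FN=5+2+5=12 → 16/28 = 0.57143
  surprise: TP=26, FN=3+2+0=5 → 26/31 = 0.83871
Macro-recall = mean = (0.79167 + 0.53846 + 0.57143 + 0.83871) / 4 = 0.6851

0.6851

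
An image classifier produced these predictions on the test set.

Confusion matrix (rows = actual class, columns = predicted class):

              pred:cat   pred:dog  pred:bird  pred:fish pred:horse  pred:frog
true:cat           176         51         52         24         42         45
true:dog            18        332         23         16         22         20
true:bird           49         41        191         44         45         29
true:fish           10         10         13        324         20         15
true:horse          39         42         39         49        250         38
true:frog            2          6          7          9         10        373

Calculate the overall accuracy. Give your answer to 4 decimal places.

Accuracy = trace / total = (176+332+191+324+250+373=1646) / 2476 = 1646/2476 = 0.6648

0.6648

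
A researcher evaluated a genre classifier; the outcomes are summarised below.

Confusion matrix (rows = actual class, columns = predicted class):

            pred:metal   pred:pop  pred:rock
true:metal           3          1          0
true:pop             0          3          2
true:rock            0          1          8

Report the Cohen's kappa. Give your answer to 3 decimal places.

Observed agreement pₒ = trace/N = 14/18 = 0.7778
Expected agreement pₑ = Σ (rowᵢ·colᵢ)/N² = (4·3 + 5·5 + 9·10)/18² = 0.3920
κ = (pₒ − pₑ)/(1 − pₑ) = (0.7778 − 0.3920)/(1 − 0.3920) = 0.635

0.635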